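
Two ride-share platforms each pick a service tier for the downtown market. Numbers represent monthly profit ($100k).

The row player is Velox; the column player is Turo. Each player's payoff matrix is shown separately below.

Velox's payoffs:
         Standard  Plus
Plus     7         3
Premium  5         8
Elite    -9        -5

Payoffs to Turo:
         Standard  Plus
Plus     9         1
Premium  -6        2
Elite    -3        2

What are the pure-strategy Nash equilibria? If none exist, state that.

The pure Nash equilibria are (Plus, Standard); (Premium, Plus).

Velox against Standard: payoffs 7, 5, -9 → best response Plus.
Velox against Plus: payoffs 3, 8, -5 → best response Premium.
Turo against Plus: payoffs 9, 1 → best response Standard.
Turo against Premium: payoffs -6, 2 → best response Plus.
Turo against Elite: payoffs -3, 2 → best response Plus.
Mutual best responses: (Plus, Standard); (Premium, Plus).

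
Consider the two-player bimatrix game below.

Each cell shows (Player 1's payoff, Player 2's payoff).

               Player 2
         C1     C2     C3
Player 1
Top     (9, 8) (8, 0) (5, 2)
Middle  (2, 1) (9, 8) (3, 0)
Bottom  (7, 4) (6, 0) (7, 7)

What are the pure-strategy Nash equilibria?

The pure Nash equilibria are (Top, C1), (Middle, C2), (Bottom, C3).

For each player, find the best response to each opponent profile; mutual best responses are the pure NE.
Player 1 against C1: payoffs 9, 2, 7 → best response Top.
Player 1 against C2: payoffs 8, 9, 6 → best response Middle.
Player 1 against C3: payoffs 5, 3, 7 → best response Bottom.
Player 2 against Top: payoffs 8, 0, 2 → best response C1.
Player 2 against Middle: payoffs 1, 8, 0 → best response C2.
Player 2 against Bottom: payoffs 4, 0, 7 → best response C3.
Mutual best responses: (Top, C1); (Middle, C2); (Bottom, C3).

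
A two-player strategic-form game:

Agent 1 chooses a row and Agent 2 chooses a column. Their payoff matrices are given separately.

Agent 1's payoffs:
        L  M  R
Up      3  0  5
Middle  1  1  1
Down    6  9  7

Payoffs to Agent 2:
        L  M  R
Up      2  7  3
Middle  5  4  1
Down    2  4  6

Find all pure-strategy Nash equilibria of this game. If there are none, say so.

For each strategy profile, look for a profitable unilateral deviation.
(Up, L): Agent 1 can switch to Down (3 → 6). Not NE.
(Up, M): Agent 1 can switch to Middle (0 → 1). Not NE.
(Up, R): Agent 1 can switch to Down (5 → 7). Not NE.
(Middle, L): Agent 1 can switch to Up (1 → 3). Not NE.
(Middle, M): Agent 1 can switch to Down (1 → 9). Not NE.
(Middle, R): Agent 1 can switch to Up (1 → 5). Not NE.
(Down, R): Agent 1 gets 7, best alternative 5; Agent 2 gets 6, best alternative 4. No profitable deviation — NE.
(The remaining 2 profiles each have a profitable deviation by the same check.)

(Down, R)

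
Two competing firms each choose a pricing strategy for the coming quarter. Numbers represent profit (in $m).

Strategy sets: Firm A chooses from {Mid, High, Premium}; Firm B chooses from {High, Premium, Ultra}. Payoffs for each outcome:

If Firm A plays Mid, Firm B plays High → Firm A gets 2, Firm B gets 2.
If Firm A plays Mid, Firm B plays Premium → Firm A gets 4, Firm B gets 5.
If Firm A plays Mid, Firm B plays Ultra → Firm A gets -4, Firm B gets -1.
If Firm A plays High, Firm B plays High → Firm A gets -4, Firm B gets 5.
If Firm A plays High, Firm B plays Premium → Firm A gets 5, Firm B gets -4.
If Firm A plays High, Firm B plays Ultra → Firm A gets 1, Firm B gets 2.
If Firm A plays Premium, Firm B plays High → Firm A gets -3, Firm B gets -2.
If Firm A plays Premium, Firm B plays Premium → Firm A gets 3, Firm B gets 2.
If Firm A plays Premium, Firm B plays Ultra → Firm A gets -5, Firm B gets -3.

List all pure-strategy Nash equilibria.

Firm A against High: payoffs 2, -4, -3 → best response Mid.
Firm A against Premium: payoffs 4, 5, 3 → best response High.
Firm A against Ultra: payoffs -4, 1, -5 → best response High.
Firm B against Mid: payoffs 2, 5, -1 → best response Premium.
Firm B against High: payoffs 5, -4, 2 → best response High.
Firm B against Premium: payoffs -2, 2, -3 → best response Premium.
No profile is a mutual best response for all players.

none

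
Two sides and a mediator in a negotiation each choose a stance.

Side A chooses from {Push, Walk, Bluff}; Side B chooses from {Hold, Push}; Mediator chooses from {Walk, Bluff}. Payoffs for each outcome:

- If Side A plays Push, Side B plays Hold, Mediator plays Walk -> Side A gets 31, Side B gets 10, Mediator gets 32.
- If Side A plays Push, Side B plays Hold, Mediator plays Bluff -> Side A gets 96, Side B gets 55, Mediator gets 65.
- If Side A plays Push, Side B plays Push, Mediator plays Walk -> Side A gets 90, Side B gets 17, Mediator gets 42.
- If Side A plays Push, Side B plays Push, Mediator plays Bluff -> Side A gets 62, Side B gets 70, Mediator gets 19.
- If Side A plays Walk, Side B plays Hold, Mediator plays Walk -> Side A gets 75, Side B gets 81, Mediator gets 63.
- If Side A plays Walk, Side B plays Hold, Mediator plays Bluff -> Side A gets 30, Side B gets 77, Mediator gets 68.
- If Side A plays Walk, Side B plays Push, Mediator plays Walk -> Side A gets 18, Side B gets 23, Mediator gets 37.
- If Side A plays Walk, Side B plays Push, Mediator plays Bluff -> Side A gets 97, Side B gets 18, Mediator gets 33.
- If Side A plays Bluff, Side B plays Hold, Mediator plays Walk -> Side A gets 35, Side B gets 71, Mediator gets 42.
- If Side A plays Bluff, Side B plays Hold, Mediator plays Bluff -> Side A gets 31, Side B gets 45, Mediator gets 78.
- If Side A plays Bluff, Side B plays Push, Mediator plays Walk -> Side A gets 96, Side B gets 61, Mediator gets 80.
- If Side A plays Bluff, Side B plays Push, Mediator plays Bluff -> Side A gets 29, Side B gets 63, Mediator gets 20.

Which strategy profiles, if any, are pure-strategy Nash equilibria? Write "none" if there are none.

This game has no pure Nash equilibrium.

Side A against (Hold, Walk): payoffs 31, 75, 35 → best response Walk.
Side A against (Hold, Bluff): payoffs 96, 30, 31 → best response Push.
Side A against (Push, Walk): payoffs 90, 18, 96 → best response Bluff.
Side A against (Push, Bluff): payoffs 62, 97, 29 → best response Walk.
Side B against (Push, Walk): payoffs 10, 17 → best response Push.
Side B against (Push, Bluff): payoffs 55, 70 → best response Push.
Side B against (Walk, Walk): payoffs 81, 23 → best response Hold.
Side B against (Walk, Bluff): payoffs 77, 18 → best response Hold.
Side B against (Bluff, Walk): payoffs 71, 61 → best response Hold.
Side B against (Bluff, Bluff): payoffs 45, 63 → best response Push.
Mediator against (Push, Hold): payoffs 32, 65 → best response Bluff.
Mediator against (Push, Push): payoffs 42, 19 → best response Walk.
Mediator against (Walk, Hold): payoffs 63, 68 → best response Bluff.
Mediator against (Walk, Push): payoffs 37, 33 → best response Walk.
Mediator against (Bluff, Hold): payoffs 42, 78 → best response Bluff.
Mediator against (Bluff, Push): payoffs 80, 20 → best response Walk.
No profile is a mutual best response for all players.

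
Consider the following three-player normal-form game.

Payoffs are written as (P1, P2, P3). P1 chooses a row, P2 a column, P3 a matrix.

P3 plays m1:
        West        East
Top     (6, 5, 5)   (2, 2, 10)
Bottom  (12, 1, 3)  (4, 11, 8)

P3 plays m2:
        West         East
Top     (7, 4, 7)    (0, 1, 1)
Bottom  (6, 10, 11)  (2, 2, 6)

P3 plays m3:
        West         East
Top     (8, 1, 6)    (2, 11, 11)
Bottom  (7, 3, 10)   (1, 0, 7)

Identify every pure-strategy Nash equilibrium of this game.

(Top, West, m2), (Top, East, m3), (Bottom, East, m1)

(Top, West, m1): P1 can switch to Bottom (6 → 12). Not NE.
(Top, West, m2): P1 gets 7, best alternative 6; P2 gets 4, best alternative 1; P3 gets 7, best alternative 6. No profitable deviation — NE.
(Top, West, m3): P2 can switch to East (1 → 11). Not NE.
(Top, East, m1): P1 can switch to Bottom (2 → 4). Not NE.
(Top, East, m2): P1 can switch to Bottom (0 → 2). Not NE.
(Top, East, m3): P1 gets 2, best alternative 1; P2 gets 11, best alternative 1; P3 gets 11, best alternative 10. No profitable deviation — NE.
(Bottom, West, m1): P2 can switch to East (1 → 11). Not NE.
(Bottom, West, m2): P1 can switch to Top (6 → 7). Not NE.
(Bottom, West, m3): P1 can switch to Top (7 → 8). Not NE.
(Bottom, East, m1): P1 gets 4, best alternative 2; P2 gets 11, best alternative 1; P3 gets 8, best alternative 7. No profitable deviation — NE.
(Bottom, East, m2): P2 can switch to West (2 → 10). Not NE.
(Bottom, East, m3): P1 can switch to Top (1 → 2). Not NE.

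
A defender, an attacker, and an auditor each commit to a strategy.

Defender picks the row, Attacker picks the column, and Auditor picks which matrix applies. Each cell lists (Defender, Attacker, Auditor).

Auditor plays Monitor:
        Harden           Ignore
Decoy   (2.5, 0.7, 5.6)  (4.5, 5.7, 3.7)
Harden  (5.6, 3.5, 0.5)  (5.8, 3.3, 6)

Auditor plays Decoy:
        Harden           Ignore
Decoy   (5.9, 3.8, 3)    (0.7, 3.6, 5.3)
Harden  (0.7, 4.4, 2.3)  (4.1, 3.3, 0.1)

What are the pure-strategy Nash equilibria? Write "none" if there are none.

(Decoy, Harden, Monitor): Defender can switch to Harden (2.5 → 5.6). Not NE.
(Decoy, Harden, Decoy): Auditor can switch to Monitor (3 → 5.6). Not NE.
(Decoy, Ignore, Monitor): Defender can switch to Harden (4.5 → 5.8). Not NE.
(Decoy, Ignore, Decoy): Defender can switch to Harden (0.7 → 4.1). Not NE.
(Harden, Harden, Monitor): Auditor can switch to Decoy (0.5 → 2.3). Not NE.
(Harden, Harden, Decoy): Defender can switch to Decoy (0.7 → 5.9). Not NE.
(Harden, Ignore, Monitor): Attacker can switch to Harden (3.3 → 3.5). Not NE.
(Harden, Ignore, Decoy): Attacker can switch to Harden (3.3 → 4.4). Not NE.

No pure-strategy Nash equilibrium.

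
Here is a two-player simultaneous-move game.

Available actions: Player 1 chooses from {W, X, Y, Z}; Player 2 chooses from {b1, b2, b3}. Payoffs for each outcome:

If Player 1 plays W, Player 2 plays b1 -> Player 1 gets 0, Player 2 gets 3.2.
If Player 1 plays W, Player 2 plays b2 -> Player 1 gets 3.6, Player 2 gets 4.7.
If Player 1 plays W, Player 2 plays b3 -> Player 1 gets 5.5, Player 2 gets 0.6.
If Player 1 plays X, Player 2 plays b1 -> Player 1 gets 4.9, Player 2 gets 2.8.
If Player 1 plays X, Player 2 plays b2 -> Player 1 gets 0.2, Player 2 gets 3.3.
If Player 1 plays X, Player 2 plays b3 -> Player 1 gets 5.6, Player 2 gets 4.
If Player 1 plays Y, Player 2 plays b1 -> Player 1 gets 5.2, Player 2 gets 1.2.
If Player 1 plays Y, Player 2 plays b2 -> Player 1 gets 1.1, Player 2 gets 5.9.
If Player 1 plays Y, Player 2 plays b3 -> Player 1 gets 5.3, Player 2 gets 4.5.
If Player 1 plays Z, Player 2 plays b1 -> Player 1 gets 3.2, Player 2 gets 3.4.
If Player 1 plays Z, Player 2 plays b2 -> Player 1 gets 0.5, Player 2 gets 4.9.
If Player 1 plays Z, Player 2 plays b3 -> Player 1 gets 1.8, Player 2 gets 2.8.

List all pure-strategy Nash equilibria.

The pure Nash equilibria are (W, b2) and (X, b3).

Mark each player's best response to every combination of opponents' strategies; a profile where every player is best-responding is a pure Nash equilibrium.
Player 1 against b1: payoffs 0, 4.9, 5.2, 3.2 → best response Y.
Player 1 against b2: payoffs 3.6, 0.2, 1.1, 0.5 → best response W.
Player 1 against b3: payoffs 5.5, 5.6, 5.3, 1.8 → best response X.
Player 2 against W: payoffs 3.2, 4.7, 0.6 → best response b2.
Player 2 against X: payoffs 2.8, 3.3, 4 → best response b3.
Player 2 against Y: payoffs 1.2, 5.9, 4.5 → best response b2.
Player 2 against Z: payoffs 3.4, 4.9, 2.8 → best response b2.
Mutual best responses: (W, b2); (X, b3).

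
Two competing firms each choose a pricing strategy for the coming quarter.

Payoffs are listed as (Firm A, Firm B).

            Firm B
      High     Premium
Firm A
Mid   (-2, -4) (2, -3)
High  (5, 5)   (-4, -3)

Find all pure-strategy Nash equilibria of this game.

Pure-strategy Nash equilibria: (Mid, Premium) and (High, High)

Firm A against High: payoffs -2, 5 → best response High.
Firm A against Premium: payoffs 2, -4 → best response Mid.
Firm B against Mid: payoffs -4, -3 → best response Premium.
Firm B against High: payoffs 5, -3 → best response High.
Mutual best responses: (Mid, Premium); (High, High).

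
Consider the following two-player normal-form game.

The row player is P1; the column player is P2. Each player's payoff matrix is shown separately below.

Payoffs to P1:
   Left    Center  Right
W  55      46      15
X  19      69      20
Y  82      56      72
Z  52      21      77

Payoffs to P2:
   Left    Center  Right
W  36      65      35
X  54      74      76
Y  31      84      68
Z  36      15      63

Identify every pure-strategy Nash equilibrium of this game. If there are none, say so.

For each player, find the best response to each opponent profile; mutual best responses are the pure NE.
P1 against Left: payoffs 55, 19, 82, 52 → best response Y.
P1 against Center: payoffs 46, 69, 56, 21 → best response X.
P1 against Right: payoffs 15, 20, 72, 77 → best response Z.
P2 against W: payoffs 36, 65, 35 → best response Center.
P2 against X: payoffs 54, 74, 76 → best response Right.
P2 against Y: payoffs 31, 84, 68 → best response Center.
P2 against Z: payoffs 36, 15, 63 → best response Right.
Mutual best responses: (Z, Right).

(Z, Right)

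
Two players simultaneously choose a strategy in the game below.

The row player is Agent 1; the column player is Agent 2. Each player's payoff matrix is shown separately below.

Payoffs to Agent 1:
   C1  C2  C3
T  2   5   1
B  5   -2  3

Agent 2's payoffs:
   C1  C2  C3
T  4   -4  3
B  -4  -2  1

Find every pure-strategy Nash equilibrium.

For each player, find the best response to each opponent profile; mutual best responses are the pure NE.
Agent 1 against C1: payoffs 2, 5 → best response B.
Agent 1 against C2: payoffs 5, -2 → best response T.
Agent 1 against C3: payoffs 1, 3 → best response B.
Agent 2 against T: payoffs 4, -4, 3 → best response C1.
Agent 2 against B: payoffs -4, -2, 1 → best response C3.
Mutual best responses: (B, C3).

The unique pure-strategy Nash equilibrium is (B, C3).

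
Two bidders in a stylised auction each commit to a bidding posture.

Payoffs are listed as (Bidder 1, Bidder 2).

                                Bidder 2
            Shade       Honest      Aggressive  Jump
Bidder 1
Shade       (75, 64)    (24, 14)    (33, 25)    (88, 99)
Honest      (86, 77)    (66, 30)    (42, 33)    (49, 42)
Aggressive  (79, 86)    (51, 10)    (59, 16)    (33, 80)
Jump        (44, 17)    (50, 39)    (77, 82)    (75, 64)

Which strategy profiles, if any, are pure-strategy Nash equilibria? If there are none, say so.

Pure-strategy Nash equilibria: (Shade, Jump); (Honest, Shade); (Jump, Aggressive)

Bidder 1 against Shade: payoffs 75, 86, 79, 44 → best response Honest.
Bidder 1 against Honest: payoffs 24, 66, 51, 50 → best response Honest.
Bidder 1 against Aggressive: payoffs 33, 42, 59, 77 → best response Jump.
Bidder 1 against Jump: payoffs 88, 49, 33, 75 → best response Shade.
Bidder 2 against Shade: payoffs 64, 14, 25, 99 → best response Jump.
Bidder 2 against Honest: payoffs 77, 30, 33, 42 → best response Shade.
Bidder 2 against Aggressive: payoffs 86, 10, 16, 80 → best response Shade.
Bidder 2 against Jump: payoffs 17, 39, 82, 64 → best response Aggressive.
Mutual best responses: (Shade, Jump); (Honest, Shade); (Jump, Aggressive).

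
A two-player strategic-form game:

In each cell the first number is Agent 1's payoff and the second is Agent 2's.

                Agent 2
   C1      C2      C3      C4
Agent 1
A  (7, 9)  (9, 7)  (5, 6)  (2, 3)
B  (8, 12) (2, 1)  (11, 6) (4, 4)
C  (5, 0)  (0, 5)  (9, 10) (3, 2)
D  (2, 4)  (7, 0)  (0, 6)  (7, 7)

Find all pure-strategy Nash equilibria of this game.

Agent 1 against C1: payoffs 7, 8, 5, 2 → best response B.
Agent 1 against C2: payoffs 9, 2, 0, 7 → best response A.
Agent 1 against C3: payoffs 5, 11, 9, 0 → best response B.
Agent 1 against C4: payoffs 2, 4, 3, 7 → best response D.
Agent 2 against A: payoffs 9, 7, 6, 3 → best response C1.
Agent 2 against B: payoffs 12, 1, 6, 4 → best response C1.
Agent 2 against C: payoffs 0, 5, 10, 2 → best response C3.
Agent 2 against D: payoffs 4, 0, 6, 7 → best response C4.
Mutual best responses: (B, C1); (D, C4).

Pure-strategy Nash equilibria: (B, C1) and (D, C4)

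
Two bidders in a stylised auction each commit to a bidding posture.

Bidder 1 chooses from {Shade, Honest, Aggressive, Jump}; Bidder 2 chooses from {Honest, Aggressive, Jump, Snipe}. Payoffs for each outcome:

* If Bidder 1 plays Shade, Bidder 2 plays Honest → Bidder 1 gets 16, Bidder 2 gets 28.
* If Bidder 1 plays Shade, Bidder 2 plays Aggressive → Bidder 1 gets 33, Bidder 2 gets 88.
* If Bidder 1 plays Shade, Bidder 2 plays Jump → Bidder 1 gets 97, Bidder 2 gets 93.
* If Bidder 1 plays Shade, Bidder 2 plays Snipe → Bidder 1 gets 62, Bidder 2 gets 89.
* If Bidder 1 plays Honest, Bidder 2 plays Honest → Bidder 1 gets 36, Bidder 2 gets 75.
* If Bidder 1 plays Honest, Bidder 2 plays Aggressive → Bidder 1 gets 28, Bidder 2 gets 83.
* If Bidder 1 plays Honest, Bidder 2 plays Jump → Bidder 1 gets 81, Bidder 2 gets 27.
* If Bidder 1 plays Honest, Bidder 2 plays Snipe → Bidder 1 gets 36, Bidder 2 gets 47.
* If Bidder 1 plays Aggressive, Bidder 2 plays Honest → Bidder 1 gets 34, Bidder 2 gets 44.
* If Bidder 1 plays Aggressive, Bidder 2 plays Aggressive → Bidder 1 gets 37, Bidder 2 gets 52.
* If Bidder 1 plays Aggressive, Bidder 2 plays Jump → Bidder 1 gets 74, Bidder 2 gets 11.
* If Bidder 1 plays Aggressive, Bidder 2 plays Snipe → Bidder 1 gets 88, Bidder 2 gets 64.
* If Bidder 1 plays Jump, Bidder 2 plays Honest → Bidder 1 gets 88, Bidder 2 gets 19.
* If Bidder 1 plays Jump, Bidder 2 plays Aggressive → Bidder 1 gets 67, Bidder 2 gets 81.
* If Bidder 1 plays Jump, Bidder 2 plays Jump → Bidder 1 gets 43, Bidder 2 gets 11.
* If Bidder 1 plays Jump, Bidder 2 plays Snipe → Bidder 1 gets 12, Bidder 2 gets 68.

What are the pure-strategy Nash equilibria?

(Shade, Jump); (Aggressive, Snipe); (Jump, Aggressive)

Bidder 1 against Honest: payoffs 16, 36, 34, 88 → best response Jump.
Bidder 1 against Aggressive: payoffs 33, 28, 37, 67 → best response Jump.
Bidder 1 against Jump: payoffs 97, 81, 74, 43 → best response Shade.
Bidder 1 against Snipe: payoffs 62, 36, 88, 12 → best response Aggressive.
Bidder 2 against Shade: payoffs 28, 88, 93, 89 → best response Jump.
Bidder 2 against Honest: payoffs 75, 83, 27, 47 → best response Aggressive.
Bidder 2 against Aggressive: payoffs 44, 52, 11, 64 → best response Snipe.
Bidder 2 against Jump: payoffs 19, 81, 11, 68 → best response Aggressive.
Mutual best responses: (Shade, Jump); (Aggressive, Snipe); (Jump, Aggressive).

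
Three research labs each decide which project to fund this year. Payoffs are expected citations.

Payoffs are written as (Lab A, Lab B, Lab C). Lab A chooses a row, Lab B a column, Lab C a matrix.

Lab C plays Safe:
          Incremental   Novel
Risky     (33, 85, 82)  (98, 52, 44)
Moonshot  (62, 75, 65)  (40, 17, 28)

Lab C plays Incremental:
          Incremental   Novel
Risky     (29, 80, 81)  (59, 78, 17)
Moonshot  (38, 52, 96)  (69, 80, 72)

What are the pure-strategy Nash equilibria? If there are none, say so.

(Risky, Incremental, Safe): Lab A can switch to Moonshot (33 → 62). Not NE.
(Risky, Incremental, Incremental): Lab A can switch to Moonshot (29 → 38). Not NE.
(Risky, Novel, Safe): Lab B can switch to Incremental (52 → 85). Not NE.
(Risky, Novel, Incremental): Lab A can switch to Moonshot (59 → 69). Not NE.
(Moonshot, Incremental, Safe): Lab C can switch to Incremental (65 → 96). Not NE.
(Moonshot, Incremental, Incremental): Lab B can switch to Novel (52 → 80). Not NE.
(Moonshot, Novel, Safe): Lab A can switch to Risky (40 → 98). Not NE.
(Moonshot, Novel, Incremental): Lab A gets 69, best alternative 59; Lab B gets 80, best alternative 52; Lab C gets 72, best alternative 28. No profitable deviation — NE.

The unique pure-strategy Nash equilibrium is (Moonshot, Novel, Incremental).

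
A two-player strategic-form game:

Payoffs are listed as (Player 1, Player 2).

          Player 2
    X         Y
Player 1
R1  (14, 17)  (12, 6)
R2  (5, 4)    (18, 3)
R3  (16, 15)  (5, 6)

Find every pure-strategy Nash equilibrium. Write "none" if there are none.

The unique pure-strategy Nash equilibrium is (R3, X).

For each player, find the best response to each opponent profile; mutual best responses are the pure NE.
Player 1 against X: payoffs 14, 5, 16 → best response R3.
Player 1 against Y: payoffs 12, 18, 5 → best response R2.
Player 2 against R1: payoffs 17, 6 → best response X.
Player 2 against R2: payoffs 4, 3 → best response X.
Player 2 against R3: payoffs 15, 6 → best response X.
Mutual best responses: (R3, X).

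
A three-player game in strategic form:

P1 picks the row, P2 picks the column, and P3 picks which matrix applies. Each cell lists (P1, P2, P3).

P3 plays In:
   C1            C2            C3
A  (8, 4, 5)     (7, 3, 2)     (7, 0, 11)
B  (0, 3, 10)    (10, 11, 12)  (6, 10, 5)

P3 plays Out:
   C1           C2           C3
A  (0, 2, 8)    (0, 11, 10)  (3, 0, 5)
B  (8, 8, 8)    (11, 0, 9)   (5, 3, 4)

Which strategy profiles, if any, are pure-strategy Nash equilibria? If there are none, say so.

Pure NE: (B, C2, In)

(A, C1, In): P3 can switch to Out (5 → 8). Not NE.
(A, C1, Out): P1 can switch to B (0 → 8). Not NE.
(A, C2, In): P1 can switch to B (7 → 10). Not NE.
(A, C2, Out): P1 can switch to B (0 → 11). Not NE.
(A, C3, In): P2 can switch to C1 (0 → 4). Not NE.
(A, C3, Out): P1 can switch to B (3 → 5). Not NE.
(B, C1, In): P1 can switch to A (0 → 8). Not NE.
(B, C1, Out): P3 can switch to In (8 → 10). Not NE.
(B, C2, In): P1 gets 10, best alternative 7; P2 gets 11, best alternative 10; P3 gets 12, best alternative 9. No profitable deviation — NE.
(B, C2, Out): P2 can switch to C1 (0 → 8). Not NE.
(B, C3, In): P1 can switch to A (6 → 7). Not NE.
(B, C3, Out): P2 can switch to C1 (3 → 8). Not NE.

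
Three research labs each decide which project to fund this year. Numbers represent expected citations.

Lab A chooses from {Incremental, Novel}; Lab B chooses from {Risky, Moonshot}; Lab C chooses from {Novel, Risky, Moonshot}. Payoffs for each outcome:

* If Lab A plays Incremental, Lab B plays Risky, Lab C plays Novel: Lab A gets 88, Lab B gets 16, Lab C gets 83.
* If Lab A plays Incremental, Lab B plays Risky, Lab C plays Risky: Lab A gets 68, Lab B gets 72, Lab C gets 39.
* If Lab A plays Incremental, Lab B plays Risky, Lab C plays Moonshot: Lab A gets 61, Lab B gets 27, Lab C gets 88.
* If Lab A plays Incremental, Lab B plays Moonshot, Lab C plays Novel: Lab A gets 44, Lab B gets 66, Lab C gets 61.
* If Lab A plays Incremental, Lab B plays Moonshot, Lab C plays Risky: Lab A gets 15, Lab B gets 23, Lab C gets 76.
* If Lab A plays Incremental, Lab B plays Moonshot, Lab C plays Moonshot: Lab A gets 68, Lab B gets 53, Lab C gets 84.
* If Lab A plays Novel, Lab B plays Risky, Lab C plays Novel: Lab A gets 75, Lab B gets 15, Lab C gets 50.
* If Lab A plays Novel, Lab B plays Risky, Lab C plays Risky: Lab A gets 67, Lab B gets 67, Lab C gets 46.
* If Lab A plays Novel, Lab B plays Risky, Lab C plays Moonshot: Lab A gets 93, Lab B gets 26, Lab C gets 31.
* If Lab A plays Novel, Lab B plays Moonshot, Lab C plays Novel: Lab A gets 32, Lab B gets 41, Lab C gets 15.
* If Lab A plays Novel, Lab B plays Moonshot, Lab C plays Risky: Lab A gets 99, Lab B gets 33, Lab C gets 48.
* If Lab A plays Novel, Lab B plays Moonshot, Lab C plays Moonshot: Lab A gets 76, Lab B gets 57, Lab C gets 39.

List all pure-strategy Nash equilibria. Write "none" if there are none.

This game has no pure Nash equilibrium.

Lab A against (Risky, Novel): payoffs 88, 75 → best response Incremental.
Lab A against (Risky, Risky): payoffs 68, 67 → best response Incremental.
Lab A against (Risky, Moonshot): payoffs 61, 93 → best response Novel.
Lab A against (Moonshot, Novel): payoffs 44, 32 → best response Incremental.
Lab A against (Moonshot, Risky): payoffs 15, 99 → best response Novel.
Lab A against (Moonshot, Moonshot): payoffs 68, 76 → best response Novel.
Lab B against (Incremental, Novel): payoffs 16, 66 → best response Moonshot.
Lab B against (Incremental, Risky): payoffs 72, 23 → best response Risky.
Lab B against (Incremental, Moonshot): payoffs 27, 53 → best response Moonshot.
Lab B against (Novel, Novel): payoffs 15, 41 → best response Moonshot.
Lab B against (Novel, Risky): payoffs 67, 33 → best response Risky.
Lab B against (Novel, Moonshot): payoffs 26, 57 → best response Moonshot.
Lab C against (Incremental, Risky): payoffs 83, 39, 88 → best response Moonshot.
Lab C against (Incremental, Moonshot): payoffs 61, 76, 84 → best response Moonshot.
Lab C against (Novel, Risky): payoffs 50, 46, 31 → best response Novel.
Lab C against (Novel, Moonshot): payoffs 15, 48, 39 → best response Risky.
No profile is a mutual best response for all players.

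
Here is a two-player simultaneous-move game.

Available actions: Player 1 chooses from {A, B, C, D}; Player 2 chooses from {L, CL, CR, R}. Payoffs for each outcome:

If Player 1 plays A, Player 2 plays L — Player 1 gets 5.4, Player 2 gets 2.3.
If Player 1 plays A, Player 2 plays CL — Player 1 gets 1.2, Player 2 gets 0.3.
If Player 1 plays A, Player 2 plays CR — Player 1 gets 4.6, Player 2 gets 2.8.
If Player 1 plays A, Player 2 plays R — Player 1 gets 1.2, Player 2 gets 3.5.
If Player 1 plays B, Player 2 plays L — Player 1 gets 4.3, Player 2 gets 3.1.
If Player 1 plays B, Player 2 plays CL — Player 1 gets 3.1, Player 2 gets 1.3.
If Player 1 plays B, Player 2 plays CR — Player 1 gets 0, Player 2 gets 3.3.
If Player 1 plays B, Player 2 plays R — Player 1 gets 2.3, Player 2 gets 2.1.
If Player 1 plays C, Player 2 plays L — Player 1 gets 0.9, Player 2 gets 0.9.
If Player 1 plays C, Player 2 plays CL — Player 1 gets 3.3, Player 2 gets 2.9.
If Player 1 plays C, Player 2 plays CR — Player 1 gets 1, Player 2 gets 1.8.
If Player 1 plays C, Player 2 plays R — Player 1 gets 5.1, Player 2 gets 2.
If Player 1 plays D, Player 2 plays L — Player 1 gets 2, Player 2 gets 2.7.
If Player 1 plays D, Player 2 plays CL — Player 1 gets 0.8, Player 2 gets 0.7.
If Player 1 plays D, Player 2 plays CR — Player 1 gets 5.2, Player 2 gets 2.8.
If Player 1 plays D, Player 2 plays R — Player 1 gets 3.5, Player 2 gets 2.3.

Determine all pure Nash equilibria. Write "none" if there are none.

(A, L): Player 2 can switch to CR (2.3 → 2.8). Not NE.
(A, CL): Player 1 can switch to B (1.2 → 3.1). Not NE.
(A, CR): Player 1 can switch to D (4.6 → 5.2). Not NE.
(A, R): Player 1 can switch to B (1.2 → 2.3). Not NE.
(B, L): Player 1 can switch to A (4.3 → 5.4). Not NE.
(B, CL): Player 1 can switch to C (3.1 → 3.3). Not NE.
(B, CR): Player 1 can switch to A (0 → 4.6). Not NE.
(B, R): Player 1 can switch to C (2.3 → 5.1). Not NE.
(C, CL): Player 1 gets 3.3, best alternative 3.1; Player 2 gets 2.9, best alternative 2. No profitable deviation — NE.
(D, CR): Player 1 gets 5.2, best alternative 4.6; Player 2 gets 2.8, best alternative 2.7. No profitable deviation — NE.
(The remaining 6 profiles each have a profitable deviation by the same check.)

The pure Nash equilibria are (C, CL) and (D, CR).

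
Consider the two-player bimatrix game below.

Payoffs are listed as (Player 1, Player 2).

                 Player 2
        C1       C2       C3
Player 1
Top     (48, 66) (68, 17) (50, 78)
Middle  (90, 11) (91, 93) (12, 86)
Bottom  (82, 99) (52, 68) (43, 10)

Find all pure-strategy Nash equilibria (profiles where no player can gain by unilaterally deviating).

Player 1 against C1: payoffs 48, 90, 82 → best response Middle.
Player 1 against C2: payoffs 68, 91, 52 → best response Middle.
Player 1 against C3: payoffs 50, 12, 43 → best response Top.
Player 2 against Top: payoffs 66, 17, 78 → best response C3.
Player 2 against Middle: payoffs 11, 93, 86 → best response C2.
Player 2 against Bottom: payoffs 99, 68, 10 → best response C1.
Mutual best responses: (Top, C3); (Middle, C2).

The pure Nash equilibria are (Top, C3); (Middle, C2).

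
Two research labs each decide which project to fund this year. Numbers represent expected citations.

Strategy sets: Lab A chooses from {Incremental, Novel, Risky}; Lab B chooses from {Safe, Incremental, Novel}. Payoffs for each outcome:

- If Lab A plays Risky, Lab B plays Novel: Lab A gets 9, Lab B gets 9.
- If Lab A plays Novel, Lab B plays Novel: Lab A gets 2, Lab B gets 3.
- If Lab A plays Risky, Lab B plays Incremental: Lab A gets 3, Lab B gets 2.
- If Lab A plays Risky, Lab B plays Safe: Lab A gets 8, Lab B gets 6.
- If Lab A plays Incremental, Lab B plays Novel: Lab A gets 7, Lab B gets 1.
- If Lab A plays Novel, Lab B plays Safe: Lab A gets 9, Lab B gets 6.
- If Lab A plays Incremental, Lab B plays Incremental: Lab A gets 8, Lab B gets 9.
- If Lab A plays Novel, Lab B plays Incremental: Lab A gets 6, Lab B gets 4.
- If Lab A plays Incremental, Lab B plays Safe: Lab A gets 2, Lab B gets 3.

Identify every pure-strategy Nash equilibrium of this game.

Pure-strategy Nash equilibria: (Incremental, Incremental), (Novel, Safe), (Risky, Novel)

(Incremental, Safe): Lab A can switch to Novel (2 → 9). Not NE.
(Incremental, Incremental): Lab A gets 8, best alternative 6; Lab B gets 9, best alternative 3. No profitable deviation — NE.
(Incremental, Novel): Lab A can switch to Risky (7 → 9). Not NE.
(Novel, Safe): Lab A gets 9, best alternative 8; Lab B gets 6, best alternative 4. No profitable deviation — NE.
(Novel, Incremental): Lab A can switch to Incremental (6 → 8). Not NE.
(Novel, Novel): Lab A can switch to Incremental (2 → 7). Not NE.
(Risky, Safe): Lab A can switch to Novel (8 → 9). Not NE.
(Risky, Incremental): Lab A can switch to Incremental (3 → 8). Not NE.
(Risky, Novel): Lab A gets 9, best alternative 7; Lab B gets 9, best alternative 6. No profitable deviation — NE.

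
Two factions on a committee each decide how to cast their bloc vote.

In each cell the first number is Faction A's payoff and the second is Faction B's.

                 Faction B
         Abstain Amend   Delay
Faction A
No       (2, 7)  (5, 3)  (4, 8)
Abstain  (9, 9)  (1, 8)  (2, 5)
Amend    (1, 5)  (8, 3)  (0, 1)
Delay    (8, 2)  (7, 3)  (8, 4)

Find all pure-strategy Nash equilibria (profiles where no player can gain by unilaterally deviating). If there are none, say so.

For each player, find the best response to each opponent profile; mutual best responses are the pure NE.
Faction A against Abstain: payoffs 2, 9, 1, 8 → best response Abstain.
Faction A against Amend: payoffs 5, 1, 8, 7 → best response Amend.
Faction A against Delay: payoffs 4, 2, 0, 8 → best response Delay.
Faction B against No: payoffs 7, 3, 8 → best response Delay.
Faction B against Abstain: payoffs 9, 8, 5 → best response Abstain.
Faction B against Amend: payoffs 5, 3, 1 → best response Abstain.
Faction B against Delay: payoffs 2, 3, 4 → best response Delay.
Mutual best responses: (Abstain, Abstain); (Delay, Delay).

Pure-strategy Nash equilibria: (Abstain, Abstain), (Delay, Delay)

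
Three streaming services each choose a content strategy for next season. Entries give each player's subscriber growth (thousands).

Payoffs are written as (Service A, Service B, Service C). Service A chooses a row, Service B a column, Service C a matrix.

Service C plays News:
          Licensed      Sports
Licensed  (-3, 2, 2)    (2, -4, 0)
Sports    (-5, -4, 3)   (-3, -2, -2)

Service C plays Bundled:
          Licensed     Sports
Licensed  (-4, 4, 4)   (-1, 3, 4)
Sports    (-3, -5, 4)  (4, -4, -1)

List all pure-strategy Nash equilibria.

(Sports, Sports, Bundled)

For each strategy profile, look for a profitable unilateral deviation.
(Licensed, Licensed, News): Service C can switch to Bundled (2 → 4). Not NE.
(Licensed, Licensed, Bundled): Service A can switch to Sports (-4 → -3). Not NE.
(Licensed, Sports, News): Service B can switch to Licensed (-4 → 2). Not NE.
(Licensed, Sports, Bundled): Service A can switch to Sports (-1 → 4). Not NE.
(Sports, Licensed, News): Service A can switch to Licensed (-5 → -3). Not NE.
(Sports, Licensed, Bundled): Service B can switch to Sports (-5 → -4). Not NE.
(Sports, Sports, Bundled): Service A gets 4, best alternative -1; Service B gets -4, best alternative -5; Service C gets -1, best alternative -2. No profitable deviation — NE.
(The remaining 1 profile has a profitable deviation by the same check.)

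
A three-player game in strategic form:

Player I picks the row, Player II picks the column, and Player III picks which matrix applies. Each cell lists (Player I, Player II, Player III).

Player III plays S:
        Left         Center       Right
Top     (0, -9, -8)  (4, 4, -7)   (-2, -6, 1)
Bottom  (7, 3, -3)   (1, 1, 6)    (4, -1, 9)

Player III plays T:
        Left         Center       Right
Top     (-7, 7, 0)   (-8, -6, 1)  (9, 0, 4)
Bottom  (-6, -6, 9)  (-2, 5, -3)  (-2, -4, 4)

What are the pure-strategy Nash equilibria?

Player I against (Left, S): payoffs 0, 7 → best response Bottom.
Player I against (Left, T): payoffs -7, -6 → best response Bottom.
Player I against (Center, S): payoffs 4, 1 → best response Top.
Player I against (Center, T): payoffs -8, -2 → best response Bottom.
Player I against (Right, S): payoffs -2, 4 → best response Bottom.
Player I against (Right, T): payoffs 9, -2 → best response Top.
Player II against (Top, S): payoffs -9, 4, -6 → best response Center.
Player II against (Top, T): payoffs 7, -6, 0 → best response Left.
Player II against (Bottom, S): payoffs 3, 1, -1 → best response Left.
Player II against (Bottom, T): payoffs -6, 5, -4 → best response Center.
Player III against (Top, Left): payoffs -8, 0 → best response T.
Player III against (Top, Center): payoffs -7, 1 → best response T.
Player III against (Top, Right): payoffs 1, 4 → best response T.
Player III against (Bottom, Left): payoffs -3, 9 → best response T.
Player III against (Bottom, Center): payoffs 6, -3 → best response S.
Player III against (Bottom, Right): payoffs 9, 4 → best response S.
No profile is a mutual best response for all players.

This game has no pure Nash equilibrium.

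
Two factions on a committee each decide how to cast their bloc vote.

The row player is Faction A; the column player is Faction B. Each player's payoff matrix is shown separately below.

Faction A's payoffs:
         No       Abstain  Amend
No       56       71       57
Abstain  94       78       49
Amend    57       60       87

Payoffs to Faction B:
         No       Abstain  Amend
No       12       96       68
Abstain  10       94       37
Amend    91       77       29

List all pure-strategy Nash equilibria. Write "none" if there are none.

Pure NE: (Abstain, Abstain)

For each strategy profile, look for a profitable unilateral deviation.
(No, No): Faction A can switch to Abstain (56 → 94). Not NE.
(No, Abstain): Faction A can switch to Abstain (71 → 78). Not NE.
(No, Amend): Faction A can switch to Amend (57 → 87). Not NE.
(Abstain, No): Faction B can switch to Abstain (10 → 94). Not NE.
(Abstain, Abstain): Faction A gets 78, best alternative 71; Faction B gets 94, best alternative 37. No profitable deviation — NE.
(Abstain, Amend): Faction A can switch to No (49 → 57). Not NE.
(Amend, No): Faction A can switch to Abstain (57 → 94). Not NE.
(The remaining 2 profiles each have a profitable deviation by the same check.)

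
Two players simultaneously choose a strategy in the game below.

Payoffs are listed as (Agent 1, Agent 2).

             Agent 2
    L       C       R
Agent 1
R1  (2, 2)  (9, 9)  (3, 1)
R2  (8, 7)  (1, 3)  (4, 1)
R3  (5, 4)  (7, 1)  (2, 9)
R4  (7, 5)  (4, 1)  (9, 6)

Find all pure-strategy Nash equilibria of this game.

Pure-strategy Nash equilibria: (R1, C), (R2, L), (R4, R)

Agent 1 against L: payoffs 2, 8, 5, 7 → best response R2.
Agent 1 against C: payoffs 9, 1, 7, 4 → best response R1.
Agent 1 against R: payoffs 3, 4, 2, 9 → best response R4.
Agent 2 against R1: payoffs 2, 9, 1 → best response C.
Agent 2 against R2: payoffs 7, 3, 1 → best response L.
Agent 2 against R3: payoffs 4, 1, 9 → best response R.
Agent 2 against R4: payoffs 5, 1, 6 → best response R.
Mutual best responses: (R1, C); (R2, L); (R4, R).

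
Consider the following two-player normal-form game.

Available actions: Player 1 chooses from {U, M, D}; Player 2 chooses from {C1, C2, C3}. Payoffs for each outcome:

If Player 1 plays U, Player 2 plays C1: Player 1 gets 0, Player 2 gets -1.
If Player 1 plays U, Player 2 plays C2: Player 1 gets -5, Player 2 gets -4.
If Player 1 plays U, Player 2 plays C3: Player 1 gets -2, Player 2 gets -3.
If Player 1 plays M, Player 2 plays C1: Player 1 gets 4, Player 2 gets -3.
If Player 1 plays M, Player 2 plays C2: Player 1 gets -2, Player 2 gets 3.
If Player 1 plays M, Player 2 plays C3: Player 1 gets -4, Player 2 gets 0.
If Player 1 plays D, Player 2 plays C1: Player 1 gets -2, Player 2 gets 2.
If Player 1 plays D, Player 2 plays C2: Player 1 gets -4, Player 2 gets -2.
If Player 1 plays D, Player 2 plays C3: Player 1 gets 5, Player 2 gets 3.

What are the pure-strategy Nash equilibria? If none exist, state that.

For each strategy profile, look for a profitable unilateral deviation.
(U, C1): Player 1 can switch to M (0 → 4). Not NE.
(U, C2): Player 1 can switch to M (-5 → -2). Not NE.
(U, C3): Player 1 can switch to D (-2 → 5). Not NE.
(M, C1): Player 2 can switch to C2 (-3 → 3). Not NE.
(M, C2): Player 1 gets -2, best alternative -4; Player 2 gets 3, best alternative 0. No profitable deviation — NE.
(M, C3): Player 1 can switch to U (-4 → -2). Not NE.
(D, C1): Player 1 can switch to U (-2 → 0). Not NE.
(D, C2): Player 1 can switch to M (-4 → -2). Not NE.
(D, C3): Player 1 gets 5, best alternative -2; Player 2 gets 3, best alternative 2. No profitable deviation — NE.

The pure Nash equilibria are (M, C2), (D, C3).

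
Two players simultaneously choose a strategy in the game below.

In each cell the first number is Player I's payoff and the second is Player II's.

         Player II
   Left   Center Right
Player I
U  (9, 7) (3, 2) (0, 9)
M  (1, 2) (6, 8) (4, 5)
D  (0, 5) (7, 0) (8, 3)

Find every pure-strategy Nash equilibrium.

Player I against Left: payoffs 9, 1, 0 → best response U.
Player I against Center: payoffs 3, 6, 7 → best response D.
Player I against Right: payoffs 0, 4, 8 → best response D.
Player II against U: payoffs 7, 2, 9 → best response Right.
Player II against M: payoffs 2, 8, 5 → best response Center.
Player II against D: payoffs 5, 0, 3 → best response Left.
No profile is a mutual best response for all players.

none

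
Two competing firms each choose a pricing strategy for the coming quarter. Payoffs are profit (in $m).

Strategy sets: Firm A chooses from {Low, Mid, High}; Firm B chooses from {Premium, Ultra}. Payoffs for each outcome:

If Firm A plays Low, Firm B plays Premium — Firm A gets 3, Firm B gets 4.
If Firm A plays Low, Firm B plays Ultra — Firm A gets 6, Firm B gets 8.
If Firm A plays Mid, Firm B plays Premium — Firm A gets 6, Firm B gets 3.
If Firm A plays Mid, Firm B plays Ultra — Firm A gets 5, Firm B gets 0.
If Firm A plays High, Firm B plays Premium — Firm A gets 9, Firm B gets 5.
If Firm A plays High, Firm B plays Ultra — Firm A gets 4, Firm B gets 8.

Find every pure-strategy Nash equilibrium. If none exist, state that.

Firm A against Premium: payoffs 3, 6, 9 → best response High.
Firm A against Ultra: payoffs 6, 5, 4 → best response Low.
Firm B against Low: payoffs 4, 8 → best response Ultra.
Firm B against Mid: payoffs 3, 0 → best response Premium.
Firm B against High: payoffs 5, 8 → best response Ultra.
Mutual best responses: (Low, Ultra).

The unique pure-strategy Nash equilibrium is (Low, Ultra).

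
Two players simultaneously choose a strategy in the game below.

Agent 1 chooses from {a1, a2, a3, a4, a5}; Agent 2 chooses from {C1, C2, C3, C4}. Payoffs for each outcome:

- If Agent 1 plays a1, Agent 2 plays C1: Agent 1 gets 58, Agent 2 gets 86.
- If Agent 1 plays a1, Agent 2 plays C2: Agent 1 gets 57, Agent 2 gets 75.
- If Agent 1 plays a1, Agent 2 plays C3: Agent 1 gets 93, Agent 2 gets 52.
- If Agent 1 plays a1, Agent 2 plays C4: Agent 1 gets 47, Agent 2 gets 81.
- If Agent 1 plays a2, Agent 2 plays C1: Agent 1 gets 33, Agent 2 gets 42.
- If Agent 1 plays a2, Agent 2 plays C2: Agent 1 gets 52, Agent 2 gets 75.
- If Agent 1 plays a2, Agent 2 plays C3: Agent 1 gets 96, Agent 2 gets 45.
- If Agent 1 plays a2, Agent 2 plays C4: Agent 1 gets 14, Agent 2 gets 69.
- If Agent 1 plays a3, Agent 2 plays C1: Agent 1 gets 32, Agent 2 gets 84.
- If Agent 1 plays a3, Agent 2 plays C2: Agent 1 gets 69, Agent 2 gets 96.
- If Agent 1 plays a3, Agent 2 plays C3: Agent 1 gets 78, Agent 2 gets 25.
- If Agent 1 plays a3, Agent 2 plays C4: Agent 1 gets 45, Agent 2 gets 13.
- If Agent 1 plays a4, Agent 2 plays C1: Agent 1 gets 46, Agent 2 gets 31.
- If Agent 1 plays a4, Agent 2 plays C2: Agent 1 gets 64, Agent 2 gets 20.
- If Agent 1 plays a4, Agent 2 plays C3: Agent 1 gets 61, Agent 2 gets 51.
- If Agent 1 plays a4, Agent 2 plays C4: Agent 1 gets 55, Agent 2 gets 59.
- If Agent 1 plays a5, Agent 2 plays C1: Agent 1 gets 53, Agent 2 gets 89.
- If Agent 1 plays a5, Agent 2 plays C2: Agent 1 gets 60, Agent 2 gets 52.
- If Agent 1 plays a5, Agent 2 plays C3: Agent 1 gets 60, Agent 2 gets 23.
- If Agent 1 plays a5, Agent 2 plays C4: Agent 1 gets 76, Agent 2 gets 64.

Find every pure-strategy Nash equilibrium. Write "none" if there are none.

The pure Nash equilibria are (a1, C1), (a3, C2).

Agent 1 against C1: payoffs 58, 33, 32, 46, 53 → best response a1.
Agent 1 against C2: payoffs 57, 52, 69, 64, 60 → best response a3.
Agent 1 against C3: payoffs 93, 96, 78, 61, 60 → best response a2.
Agent 1 against C4: payoffs 47, 14, 45, 55, 76 → best response a5.
Agent 2 against a1: payoffs 86, 75, 52, 81 → best response C1.
Agent 2 against a2: payoffs 42, 75, 45, 69 → best response C2.
Agent 2 against a3: payoffs 84, 96, 25, 13 → best response C2.
Agent 2 against a4: payoffs 31, 20, 51, 59 → best response C4.
Agent 2 against a5: payoffs 89, 52, 23, 64 → best response C1.
Mutual best responses: (a1, C1); (a3, C2).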